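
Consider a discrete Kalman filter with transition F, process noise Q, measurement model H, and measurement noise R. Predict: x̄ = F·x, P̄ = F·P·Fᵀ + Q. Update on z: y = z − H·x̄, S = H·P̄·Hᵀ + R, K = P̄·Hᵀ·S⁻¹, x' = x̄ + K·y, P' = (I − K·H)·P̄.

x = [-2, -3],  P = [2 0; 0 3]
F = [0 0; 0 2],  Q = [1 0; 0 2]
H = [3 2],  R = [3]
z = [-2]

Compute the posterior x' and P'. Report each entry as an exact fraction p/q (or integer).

x̄ = F·x = [0, -6]
P̄ = F·P·Fᵀ + Q = [1 0; 0 14]
y = z − H·x̄ = [10]
S = H·P̄·Hᵀ + R = [68]
K = P̄·Hᵀ·S⁻¹ = [3/68; 7/17]
x' = x̄ + K·y = [15/34, -32/17]
P' = (I − K·H)·P̄ = [59/68 -21/17; -21/17 42/17]

x' = [15/34, -32/17]
P' = [59/68 -21/17; -21/17 42/17]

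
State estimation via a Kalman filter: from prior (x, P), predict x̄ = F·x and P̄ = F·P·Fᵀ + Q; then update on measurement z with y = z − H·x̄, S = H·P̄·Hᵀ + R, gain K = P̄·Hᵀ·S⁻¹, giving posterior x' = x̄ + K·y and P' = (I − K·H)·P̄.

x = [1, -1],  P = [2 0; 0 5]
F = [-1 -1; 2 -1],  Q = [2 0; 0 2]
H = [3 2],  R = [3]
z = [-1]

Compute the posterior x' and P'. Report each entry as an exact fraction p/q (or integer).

x' = [-203/156, 79/52]
P' = [563/156 -267/52; -267/52 417/52]

x̄ = F·x = [0, 3]
P̄ = F·P·Fᵀ + Q = [9 1; 1 15]
y = z − H·x̄ = [-7]
S = H·P̄·Hᵀ + R = [156]
K = P̄·Hᵀ·S⁻¹ = [29/156; 11/52]
x' = x̄ + K·y = [-203/156, 79/52]
P' = (I − K·H)·P̄ = [563/156 -267/52; -267/52 417/52]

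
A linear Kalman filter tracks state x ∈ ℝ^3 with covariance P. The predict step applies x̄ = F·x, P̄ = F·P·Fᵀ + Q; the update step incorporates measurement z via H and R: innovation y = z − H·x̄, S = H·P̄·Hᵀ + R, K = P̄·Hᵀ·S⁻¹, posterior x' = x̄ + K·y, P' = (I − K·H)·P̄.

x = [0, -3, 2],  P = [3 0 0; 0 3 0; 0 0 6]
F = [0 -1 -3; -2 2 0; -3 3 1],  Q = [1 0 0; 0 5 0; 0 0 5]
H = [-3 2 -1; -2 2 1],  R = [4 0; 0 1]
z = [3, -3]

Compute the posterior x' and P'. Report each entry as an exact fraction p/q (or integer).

x' = [-113396/50763, -139610/50763, -102469/50763]
P' = [428989/101526 249515/50763 -136123/101526; 249515/50763 304253/50763 -94127/50763; -136123/101526 -94127/50763 151837/101526]

x̄ = F·x = [-3, -6, -7]
P̄ = F·P·Fᵀ + Q = [58 -6 -27; -6 29 36; -27 36 65]
y = z − H·x̄ = [-1, 10]
S = H·P̄·Hᵀ + R = [473 486; 486 714]
K = P̄·Hᵀ·S⁻¹ = [-6366/16921 3959/101526; -3826/16921 15349/50763; -4999/16921 47575/101526]
x' = x̄ + K·y = [-113396/50763, -139610/50763, -102469/50763]
P' = (I − K·H)·P̄ = [428989/101526 249515/50763 -136123/101526; 249515/50763 304253/50763 -94127/50763; -136123/101526 -94127/50763 151837/101526]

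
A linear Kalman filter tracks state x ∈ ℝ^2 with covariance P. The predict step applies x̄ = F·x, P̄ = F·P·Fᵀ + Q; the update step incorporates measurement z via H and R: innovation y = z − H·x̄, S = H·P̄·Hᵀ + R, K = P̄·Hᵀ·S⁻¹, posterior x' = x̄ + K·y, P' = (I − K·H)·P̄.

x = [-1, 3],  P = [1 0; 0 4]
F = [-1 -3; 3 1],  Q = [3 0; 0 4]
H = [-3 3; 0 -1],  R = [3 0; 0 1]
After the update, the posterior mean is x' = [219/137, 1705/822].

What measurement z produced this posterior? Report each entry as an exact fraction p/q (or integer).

x̄ = F·x = [-8, 0]
P̄ = F·P·Fᵀ + Q = [40 -15; -15 17]
S = H·P̄·Hᵀ + R = [786 -96; -96 18]
K = P̄·Hᵀ·S⁻¹ = [-85/274 -225/274; 8/411 -691/822]
x' − x̄ = [1315/137, 1705/822] = K·y
y = (KᵀK)⁻¹·Kᵀ·(x' − x̄) = [-23, -3]
z = y + H·x̄ = [-23, -3] + [24, 0] = [1, -3]

z = [1, -3]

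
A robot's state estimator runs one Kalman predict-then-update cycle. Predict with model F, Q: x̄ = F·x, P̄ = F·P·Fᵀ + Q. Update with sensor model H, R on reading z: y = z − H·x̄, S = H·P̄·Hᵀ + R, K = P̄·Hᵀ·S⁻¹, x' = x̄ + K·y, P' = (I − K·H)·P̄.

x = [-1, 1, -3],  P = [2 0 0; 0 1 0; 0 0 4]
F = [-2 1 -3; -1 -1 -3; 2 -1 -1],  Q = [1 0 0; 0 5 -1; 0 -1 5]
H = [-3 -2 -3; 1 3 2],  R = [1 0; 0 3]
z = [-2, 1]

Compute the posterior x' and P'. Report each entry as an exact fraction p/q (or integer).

x̄ = F·x = [12, 9, 0]
P̄ = F·P·Fᵀ + Q = [46 39 3; 39 44 8; 3 8 18]
y = z − H·x̄ = [52, -38]
S = H·P̄·Hᵀ + R = [1371 -1070; -1070 859]
K = P̄·Hᵀ·S⁻¹ = [-12445/32789 -9051/32789; 3379/32789 11347/32789; -451/32789 1843/32789]
x' = x̄ + K·y = [90266/32789, 39623/32789, -93486/32789]
P' = (I − K·H)·P̄ = [237788/32789 121403/32789 -314575/32789; 121403/32789 94618/32789 -185608/32789; -314575/32789 -185608/32789 438464/32789]

x' = [90266/32789, 39623/32789, -93486/32789]
P' = [237788/32789 121403/32789 -314575/32789; 121403/32789 94618/32789 -185608/32789; -314575/32789 -185608/32789 438464/32789]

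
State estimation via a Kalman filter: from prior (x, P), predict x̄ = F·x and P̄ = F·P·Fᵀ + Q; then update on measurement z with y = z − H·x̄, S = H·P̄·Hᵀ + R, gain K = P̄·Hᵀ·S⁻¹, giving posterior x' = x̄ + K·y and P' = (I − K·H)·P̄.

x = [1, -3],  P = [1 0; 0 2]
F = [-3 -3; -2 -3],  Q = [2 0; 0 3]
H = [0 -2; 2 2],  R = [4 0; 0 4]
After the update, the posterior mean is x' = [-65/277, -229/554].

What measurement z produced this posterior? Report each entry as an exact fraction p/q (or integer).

x̄ = F·x = [6, 7]
P̄ = F·P·Fᵀ + Q = [29 24; 24 25]
S = H·P̄·Hᵀ + R = [104 -196; -196 412]
K = P̄·Hᵀ·S⁻¹ = [125/554 101/277; -87/277 49/554]
x' − x̄ = [-1727/277, -4107/554] = K·y
y = (KᵀK)⁻¹·Kᵀ·(x' − x̄) = [16, -27]
z = y + H·x̄ = [16, -27] + [-14, 26] = [2, -1]

z = [2, -1]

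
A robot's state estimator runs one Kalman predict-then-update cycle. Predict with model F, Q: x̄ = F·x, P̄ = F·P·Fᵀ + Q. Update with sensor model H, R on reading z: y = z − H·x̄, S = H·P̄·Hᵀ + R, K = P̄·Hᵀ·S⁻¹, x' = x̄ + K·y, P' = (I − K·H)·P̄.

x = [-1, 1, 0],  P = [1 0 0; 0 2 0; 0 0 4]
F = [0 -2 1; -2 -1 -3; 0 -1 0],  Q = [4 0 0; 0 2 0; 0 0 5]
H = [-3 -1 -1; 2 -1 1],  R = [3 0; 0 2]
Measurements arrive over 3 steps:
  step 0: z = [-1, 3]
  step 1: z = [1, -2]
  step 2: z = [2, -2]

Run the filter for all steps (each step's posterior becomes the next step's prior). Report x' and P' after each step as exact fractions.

step 0: x' = [16650/21089, -28937/21089, -956/21089], P' = [17984/21089 -8112/21089 -36072/21089; -8112/21089 29176/21089 20924/21089; -36072/21089 20924/21089 94042/21089]
step 1: x' = [-22872928/40104637, 32422359/40104637, 3087887/40104637], P' = [172525974/200523185 -16165958/40104637 -347532218/200523185; -16165958/40104637 55633872/40104637 41697936/40104637; -347532218/200523185 41697936/40104637 905963346/200523185]
step 2: x' = [-1260997717043/1915473915169, 583422474854/1915473915169, -762924467878/1915473915169], P' = [1648064175166/1915473915169 -772809464822/1915473915169 -3320246018074/1915473915169; -772809464822/1915473915169 2659468364544/1915473915169 1993751837568/1915473915169; -3320246018074/1915473915169 1993751837568/1915473915169 8655950828610/1915473915169]

step 0: x̄ = F·x = [-2, 1, -1]
step 0: P̄ = F·P·Fᵀ + Q = [16 -8 4; -8 44 2; 4 2 7]
step 0: y = z − H·x̄ = [-7, 9]
step 0: S = H·P̄·Hᵀ + R = [178 -87; -87 161]
step 0: K = P̄·Hᵀ·S⁻¹ = [-3256/21089 4004/21089; -8588/21089 -12238/21089; -2250/21089 487/21089]
step 0: x' = x̄ + K·y = [16650/21089, -28937/21089, -956/21089]
step 0: P' = (I − K·H)·P̄ = [17984/21089 -8112/21089 -36072/21089; -8112/21089 29176/21089 20924/21089; -36072/21089 20924/21089 94042/21089]
step 1: x̄ = F·x = [56918/21089, -1495/21089, 28937/21089]
step 1: P̄ = F·P·Fᵀ + Q = [211406/21089 -79458/21089 37428/21089; -79458/21089 649900/21089 75724/21089; 37428/21089 75724/21089 134621/21089]
step 1: y = z − H·x̄ = [219285/21089, -186446/21089]
step 1: S = H·P̄·Hᵀ + R = [2649710/21089 -1019755/21089; -1019755/21089 1988419/21089]
step 1: K = P̄·Hᵀ·S⁻¹ = [-29738638/200523185 7834952/40104637; -16277978/40104637 -23133926/40104637; -23952124/200523185 240923/40104637]
step 1: x' = x̄ + K·y = [-22872928/40104637, 32422359/40104637, 3087887/40104637]
step 1: P' = (I − K·H)·P̄ = [172525974/200523185 -16165958/40104637 -347532218/200523185; -16165958/40104637 55633872/40104637 41697936/40104637; -347532218/200523185 41697936/40104637 905963346/200523185]
step 2: x̄ = F·x = [-61756831/40104637, 4059836/40104637, -32422359/40104637]
step 2: P̄ = F·P·Fᵀ + Q = [1986774806/200523185 -747357642/200523185 69569808/40104637; -747357642/200523185 6280222044/200523185 148395764/40104637; 69569808/40104637 148395764/40104637 256157057/40104637]
step 2: y = z − H·x̄ = [-133423742/40104637, 79786583/40104637]
step 2: S = H·P̄·Hᵀ + R = [25130456166/200523185 -9407814919/200523185; -9407814919/200523185 18806022011/200523185]
step 2: K = P̄·Hᵀ·S⁻¹ = [-283712347534/1915473915169 12908479260/66050824661; -778263935882/1915473915169 -38126473390/66050824661; -229654870652/1915473915169 374257843/66050824661]
step 2: x' = x̄ + K·y = [-1260997717043/1915473915169, 583422474854/1915473915169, -762924467878/1915473915169]
step 2: P' = (I − K·H)·P̄ = [1648064175166/1915473915169 -772809464822/1915473915169 -3320246018074/1915473915169; -772809464822/1915473915169 2659468364544/1915473915169 1993751837568/1915473915169; -3320246018074/1915473915169 1993751837568/1915473915169 8655950828610/1915473915169]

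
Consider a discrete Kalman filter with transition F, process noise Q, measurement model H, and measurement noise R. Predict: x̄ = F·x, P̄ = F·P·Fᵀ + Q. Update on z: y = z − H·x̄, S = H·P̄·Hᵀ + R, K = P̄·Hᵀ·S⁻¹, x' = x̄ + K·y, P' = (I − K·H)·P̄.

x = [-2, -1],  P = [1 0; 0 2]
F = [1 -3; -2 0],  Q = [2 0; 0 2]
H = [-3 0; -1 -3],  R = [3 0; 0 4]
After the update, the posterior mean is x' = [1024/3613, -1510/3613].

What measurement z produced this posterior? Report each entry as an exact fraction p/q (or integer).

x̄ = F·x = [1, 4]
P̄ = F·P·Fᵀ + Q = [21 -2; -2 6]
S = H·P̄·Hᵀ + R = [192 45; 45 67]
K = P̄·Hᵀ·S⁻¹ = [-1182/3613 -15/3613; 374/3613 -1114/3613]
x' − x̄ = [-2589/3613, -15962/3613] = K·y
y = (KᵀK)⁻¹·Kᵀ·(x' − x̄) = [2, 15]
z = y + H·x̄ = [2, 15] + [-3, -13] = [-1, 2]

z = [-1, 2]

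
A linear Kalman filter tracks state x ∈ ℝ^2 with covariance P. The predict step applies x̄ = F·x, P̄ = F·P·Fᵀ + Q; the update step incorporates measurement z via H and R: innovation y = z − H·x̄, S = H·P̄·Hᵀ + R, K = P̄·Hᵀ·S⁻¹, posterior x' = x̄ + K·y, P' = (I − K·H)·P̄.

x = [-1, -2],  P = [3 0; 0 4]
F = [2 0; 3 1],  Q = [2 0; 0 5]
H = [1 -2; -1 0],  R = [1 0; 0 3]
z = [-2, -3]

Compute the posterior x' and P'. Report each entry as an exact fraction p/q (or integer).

x̄ = F·x = [-2, -5]
P̄ = F·P·Fᵀ + Q = [14 18; 18 36]
y = z − H·x̄ = [-10, -5]
S = H·P̄·Hᵀ + R = [87 22; 22 17]
K = P̄·Hᵀ·S⁻¹ = [-66/995 -734/995; -522/995 -378/995]
x' = x̄ + K·y = [468/199, 427/199]
P' = (I − K·H)·P̄ = [2202/995 1134/995; 1134/995 828/995]

x' = [468/199, 427/199]
P' = [2202/995 1134/995; 1134/995 828/995]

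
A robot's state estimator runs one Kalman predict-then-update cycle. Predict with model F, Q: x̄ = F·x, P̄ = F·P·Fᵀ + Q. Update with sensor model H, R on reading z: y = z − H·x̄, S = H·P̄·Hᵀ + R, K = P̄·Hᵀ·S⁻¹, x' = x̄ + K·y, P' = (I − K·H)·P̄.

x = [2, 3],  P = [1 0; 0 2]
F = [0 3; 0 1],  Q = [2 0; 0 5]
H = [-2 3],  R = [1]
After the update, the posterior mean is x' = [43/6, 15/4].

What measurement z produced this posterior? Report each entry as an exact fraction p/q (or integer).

z = [-3]

x̄ = F·x = [9, 3]
P̄ = F·P·Fᵀ + Q = [20 6; 6 7]
S = H·P̄·Hᵀ + R = [72]
K = P̄·Hᵀ·S⁻¹ = [-11/36; 1/8]
x' − x̄ = [-11/6, 3/4] = K·y
y = (KᵀK)⁻¹·Kᵀ·(x' − x̄) = [6]
z = y + H·x̄ = [6] + [-9] = [-3]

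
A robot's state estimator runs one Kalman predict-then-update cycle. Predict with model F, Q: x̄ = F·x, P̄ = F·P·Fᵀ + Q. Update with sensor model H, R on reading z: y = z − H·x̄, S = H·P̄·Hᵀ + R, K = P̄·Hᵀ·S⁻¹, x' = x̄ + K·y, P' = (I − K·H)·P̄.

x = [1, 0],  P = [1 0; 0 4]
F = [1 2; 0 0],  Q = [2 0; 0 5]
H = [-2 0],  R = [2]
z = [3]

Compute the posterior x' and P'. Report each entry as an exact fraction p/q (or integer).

x' = [-56/39, 0]
P' = [19/39 0; 0 5]

x̄ = F·x = [1, 0]
P̄ = F·P·Fᵀ + Q = [19 0; 0 5]
y = z − H·x̄ = [5]
S = H·P̄·Hᵀ + R = [78]
K = P̄·Hᵀ·S⁻¹ = [-19/39; 0]
x' = x̄ + K·y = [-56/39, 0]
P' = (I − K·H)·P̄ = [19/39 0; 0 5]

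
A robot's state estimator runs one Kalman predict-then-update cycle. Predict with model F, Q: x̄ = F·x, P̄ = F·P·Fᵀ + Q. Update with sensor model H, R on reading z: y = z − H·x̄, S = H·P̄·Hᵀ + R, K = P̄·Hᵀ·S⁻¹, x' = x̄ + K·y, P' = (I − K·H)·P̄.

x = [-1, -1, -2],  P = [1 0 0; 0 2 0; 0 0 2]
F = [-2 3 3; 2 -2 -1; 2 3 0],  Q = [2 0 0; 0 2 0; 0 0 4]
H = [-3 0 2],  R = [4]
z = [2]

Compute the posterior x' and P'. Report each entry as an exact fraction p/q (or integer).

x' = [-224/53, 31/53, -280/53]
P' = [1876/159 -1048/159 2716/159; -1048/159 1294/159 -1522/159; 2716/159 -1522/159 4084/159]

x̄ = F·x = [-7, 2, -5]
P̄ = F·P·Fᵀ + Q = [42 -22 14; -22 16 -8; 14 -8 26]
y = z − H·x̄ = [-9]
S = H·P̄·Hᵀ + R = [318]
K = P̄·Hᵀ·S⁻¹ = [-49/159; 25/159; 5/159]
x' = x̄ + K·y = [-224/53, 31/53, -280/53]
P' = (I − K·H)·P̄ = [1876/159 -1048/159 2716/159; -1048/159 1294/159 -1522/159; 2716/159 -1522/159 4084/159]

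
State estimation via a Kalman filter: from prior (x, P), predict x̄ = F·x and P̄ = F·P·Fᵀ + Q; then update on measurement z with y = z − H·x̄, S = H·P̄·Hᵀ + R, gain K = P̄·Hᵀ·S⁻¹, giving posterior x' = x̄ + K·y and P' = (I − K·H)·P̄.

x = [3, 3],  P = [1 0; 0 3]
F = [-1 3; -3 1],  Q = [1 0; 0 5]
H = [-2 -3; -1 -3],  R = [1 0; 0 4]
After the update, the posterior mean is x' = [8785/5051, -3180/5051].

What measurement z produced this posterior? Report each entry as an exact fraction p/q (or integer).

z = [-1, -3]

x̄ = F·x = [6, -6]
P̄ = F·P·Fᵀ + Q = [29 12; 12 17]
S = H·P̄·Hᵀ + R = [414 319; 319 258]
K = P̄·Hᵀ·S⁻¹ = [-3517/5051 3076/5051; 747/5051 -2157/5051]
x' − x̄ = [-21521/5051, 27126/5051] = K·y
y = (KᵀK)⁻¹·Kᵀ·(x' − x̄) = [-7, -15]
z = y + H·x̄ = [-7, -15] + [6, 12] = [-1, -3]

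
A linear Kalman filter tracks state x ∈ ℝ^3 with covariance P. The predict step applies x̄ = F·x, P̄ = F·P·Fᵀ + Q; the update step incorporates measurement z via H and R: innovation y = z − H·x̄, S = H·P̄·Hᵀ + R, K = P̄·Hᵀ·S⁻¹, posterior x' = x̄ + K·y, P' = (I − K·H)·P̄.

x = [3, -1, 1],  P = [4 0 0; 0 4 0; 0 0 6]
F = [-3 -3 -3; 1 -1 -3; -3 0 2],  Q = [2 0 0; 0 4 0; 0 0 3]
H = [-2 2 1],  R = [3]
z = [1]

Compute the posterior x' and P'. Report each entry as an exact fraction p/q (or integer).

x̄ = F·x = [-9, 1, -7]
P̄ = F·P·Fᵀ + Q = [128 54 0; 54 66 -48; 0 -48 63]
y = z − H·x̄ = [-12]
S = H·P̄·Hᵀ + R = [218]
K = P̄·Hᵀ·S⁻¹ = [-74/109; -12/109; -33/218]
x' = x̄ + K·y = [-93/109, 253/109, -565/109]
P' = (I − K·H)·P̄ = [3000/109 4110/109 -2442/109; 4110/109 6906/109 -5628/109; -2442/109 -5628/109 12645/218]

x' = [-93/109, 253/109, -565/109]
P' = [3000/109 4110/109 -2442/109; 4110/109 6906/109 -5628/109; -2442/109 -5628/109 12645/218]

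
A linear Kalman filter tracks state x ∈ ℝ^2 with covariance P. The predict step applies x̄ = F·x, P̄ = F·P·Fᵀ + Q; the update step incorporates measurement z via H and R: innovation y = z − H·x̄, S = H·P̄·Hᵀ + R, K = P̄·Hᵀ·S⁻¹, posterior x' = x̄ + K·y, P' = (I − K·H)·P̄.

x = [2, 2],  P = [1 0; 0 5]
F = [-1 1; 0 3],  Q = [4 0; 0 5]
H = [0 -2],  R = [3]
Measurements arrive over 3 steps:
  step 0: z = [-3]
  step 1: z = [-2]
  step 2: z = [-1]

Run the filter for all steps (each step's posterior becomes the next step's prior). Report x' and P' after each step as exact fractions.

step 0: x̄ = F·x = [0, 6]
step 0: P̄ = F·P·Fᵀ + Q = [10 15; 15 50]
step 0: y = z − H·x̄ = [9]
step 0: S = H·P̄·Hᵀ + R = [203]
step 0: K = P̄·Hᵀ·S⁻¹ = [-30/203; -100/203]
step 0: x' = x̄ + K·y = [-270/203, 318/203]
step 0: P' = (I − K·H)·P̄ = [1130/203 45/203; 45/203 150/203]
step 1: x̄ = F·x = [84/29, 954/203]
step 1: P̄ = F·P·Fᵀ + Q = [286/29 45/29; 45/29 2365/203]
step 1: y = z − H·x̄ = [1502/203]
step 1: S = H·P̄·Hᵀ + R = [10069/203]
step 1: K = P̄·Hᵀ·S⁻¹ = [-630/10069; -4730/10069]
step 1: x' = x̄ + K·y = [24504/10069, 12322/10069]
step 1: P' = (I − K·H)·P̄ = [97346/10069 945/10069; 945/10069 7095/10069]
step 2: x̄ = F·x = [-12182/10069, 36966/10069]
step 2: P̄ = F·P·Fᵀ + Q = [142827/10069 18450/10069; 18450/10069 114200/10069]
step 2: y = z − H·x̄ = [63863/10069]
step 2: S = H·P̄·Hᵀ + R = [487007/10069]
step 2: K = P̄·Hᵀ·S⁻¹ = [-36900/487007; -228400/487007]
step 2: x' = x̄ + K·y = [-823246/487007, 339298/487007]
step 2: P' = (I − K·H)·P̄ = [6772881/487007 55350/487007; 55350/487007 342600/487007]

step 0: x' = [-270/203, 318/203], P' = [1130/203 45/203; 45/203 150/203]
step 1: x' = [24504/10069, 12322/10069], P' = [97346/10069 945/10069; 945/10069 7095/10069]
step 2: x' = [-823246/487007, 339298/487007], P' = [6772881/487007 55350/487007; 55350/487007 342600/487007]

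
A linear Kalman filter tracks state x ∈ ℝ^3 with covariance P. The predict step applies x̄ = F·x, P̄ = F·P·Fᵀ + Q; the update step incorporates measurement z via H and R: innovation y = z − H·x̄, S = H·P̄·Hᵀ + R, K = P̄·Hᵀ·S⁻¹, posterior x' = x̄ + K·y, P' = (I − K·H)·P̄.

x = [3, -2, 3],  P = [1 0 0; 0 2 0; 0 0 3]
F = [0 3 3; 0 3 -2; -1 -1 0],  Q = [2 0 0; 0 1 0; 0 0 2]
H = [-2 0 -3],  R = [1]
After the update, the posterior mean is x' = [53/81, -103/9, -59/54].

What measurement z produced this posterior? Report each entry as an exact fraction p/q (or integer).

x̄ = F·x = [3, -12, -1]
P̄ = F·P·Fᵀ + Q = [47 0 -6; 0 31 -6; -6 -6 5]
S = H·P̄·Hᵀ + R = [162]
K = P̄·Hᵀ·S⁻¹ = [-38/81; 1/9; -1/54]
x' − x̄ = [-190/81, 5/9, -5/54] = K·y
y = (KᵀK)⁻¹·Kᵀ·(x' − x̄) = [5]
z = y + H·x̄ = [5] + [-3] = [2]

z = [2]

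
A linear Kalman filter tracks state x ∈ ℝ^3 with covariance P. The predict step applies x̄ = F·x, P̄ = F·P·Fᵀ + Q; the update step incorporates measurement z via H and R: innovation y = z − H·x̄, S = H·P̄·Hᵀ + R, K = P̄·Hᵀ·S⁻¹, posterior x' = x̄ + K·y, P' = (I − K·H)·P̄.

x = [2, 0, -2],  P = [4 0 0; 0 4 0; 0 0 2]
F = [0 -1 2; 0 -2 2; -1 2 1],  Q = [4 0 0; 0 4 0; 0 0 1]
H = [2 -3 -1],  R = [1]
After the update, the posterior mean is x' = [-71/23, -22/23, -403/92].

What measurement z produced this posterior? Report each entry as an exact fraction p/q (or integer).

x̄ = F·x = [-4, -4, -4]
P̄ = F·P·Fᵀ + Q = [16 16 -4; 16 28 -12; -4 -12 23]
S = H·P̄·Hᵀ + R = [92]
K = P̄·Hᵀ·S⁻¹ = [-3/23; -10/23; 5/92]
x' − x̄ = [21/23, 70/23, -35/92] = K·y
y = (KᵀK)⁻¹·Kᵀ·(x' − x̄) = [-7]
z = y + H·x̄ = [-7] + [8] = [1]

z = [1]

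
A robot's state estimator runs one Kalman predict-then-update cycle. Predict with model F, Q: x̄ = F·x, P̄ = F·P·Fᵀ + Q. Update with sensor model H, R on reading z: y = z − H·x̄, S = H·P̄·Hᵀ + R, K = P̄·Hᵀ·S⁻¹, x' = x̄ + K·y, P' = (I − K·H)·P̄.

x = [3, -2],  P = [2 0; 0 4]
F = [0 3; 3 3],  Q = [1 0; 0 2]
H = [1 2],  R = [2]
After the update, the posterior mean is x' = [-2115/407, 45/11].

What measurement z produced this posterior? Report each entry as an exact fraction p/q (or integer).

x̄ = F·x = [-6, 3]
P̄ = F·P·Fᵀ + Q = [37 36; 36 56]
S = H·P̄·Hᵀ + R = [407]
K = P̄·Hᵀ·S⁻¹ = [109/407; 4/11]
x' − x̄ = [327/407, 12/11] = K·y
y = (KᵀK)⁻¹·Kᵀ·(x' − x̄) = [3]
z = y + H·x̄ = [3] + [0] = [3]

z = [3]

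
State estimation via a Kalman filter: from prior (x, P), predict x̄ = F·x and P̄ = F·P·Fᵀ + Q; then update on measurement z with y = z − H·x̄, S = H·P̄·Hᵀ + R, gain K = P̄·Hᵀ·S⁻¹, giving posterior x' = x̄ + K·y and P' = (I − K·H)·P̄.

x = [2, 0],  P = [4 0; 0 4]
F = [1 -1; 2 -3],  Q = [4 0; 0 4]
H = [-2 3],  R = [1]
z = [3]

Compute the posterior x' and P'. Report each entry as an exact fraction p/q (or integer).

x' = [446/313, 612/313]
P' = [2460/313 1652/313; 1652/313 1144/313]

x̄ = F·x = [2, 4]
P̄ = F·P·Fᵀ + Q = [12 20; 20 56]
y = z − H·x̄ = [-5]
S = H·P̄·Hᵀ + R = [313]
K = P̄·Hᵀ·S⁻¹ = [36/313; 128/313]
x' = x̄ + K·y = [446/313, 612/313]
P' = (I − K·H)·P̄ = [2460/313 1652/313; 1652/313 1144/313]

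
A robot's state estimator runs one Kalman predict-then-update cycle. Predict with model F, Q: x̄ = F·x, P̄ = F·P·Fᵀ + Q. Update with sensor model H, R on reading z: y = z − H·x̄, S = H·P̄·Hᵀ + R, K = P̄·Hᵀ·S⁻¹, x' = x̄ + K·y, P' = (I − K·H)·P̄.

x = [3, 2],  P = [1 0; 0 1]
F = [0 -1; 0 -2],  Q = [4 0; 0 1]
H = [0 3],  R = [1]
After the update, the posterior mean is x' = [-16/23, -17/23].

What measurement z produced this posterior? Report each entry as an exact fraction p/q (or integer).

z = [-2]

x̄ = F·x = [-2, -4]
P̄ = F·P·Fᵀ + Q = [5 2; 2 5]
S = H·P̄·Hᵀ + R = [46]
K = P̄·Hᵀ·S⁻¹ = [3/23; 15/46]
x' − x̄ = [30/23, 75/23] = K·y
y = (KᵀK)⁻¹·Kᵀ·(x' − x̄) = [10]
z = y + H·x̄ = [10] + [-12] = [-2]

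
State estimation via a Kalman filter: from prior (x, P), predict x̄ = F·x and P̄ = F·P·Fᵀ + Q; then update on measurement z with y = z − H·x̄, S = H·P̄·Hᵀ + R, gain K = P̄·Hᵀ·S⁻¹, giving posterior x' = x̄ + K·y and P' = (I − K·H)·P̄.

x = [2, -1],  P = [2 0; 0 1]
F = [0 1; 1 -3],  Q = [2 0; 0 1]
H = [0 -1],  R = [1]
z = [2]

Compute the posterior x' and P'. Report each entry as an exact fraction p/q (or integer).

x̄ = F·x = [-1, 5]
P̄ = F·P·Fᵀ + Q = [3 -3; -3 12]
y = z − H·x̄ = [7]
S = H·P̄·Hᵀ + R = [13]
K = P̄·Hᵀ·S⁻¹ = [3/13; -12/13]
x' = x̄ + K·y = [8/13, -19/13]
P' = (I − K·H)·P̄ = [30/13 -3/13; -3/13 12/13]

x' = [8/13, -19/13]
P' = [30/13 -3/13; -3/13 12/13]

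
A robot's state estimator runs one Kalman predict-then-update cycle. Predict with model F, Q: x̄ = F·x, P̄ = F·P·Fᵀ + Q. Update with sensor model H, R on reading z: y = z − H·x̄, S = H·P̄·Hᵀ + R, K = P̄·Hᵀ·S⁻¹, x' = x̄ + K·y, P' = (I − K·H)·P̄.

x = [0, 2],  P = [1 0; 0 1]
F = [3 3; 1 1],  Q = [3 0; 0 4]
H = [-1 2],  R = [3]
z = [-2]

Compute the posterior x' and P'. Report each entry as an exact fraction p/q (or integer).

x' = [6, 2]
P' = [141/8 33/4; 33/4 9/2]

x̄ = F·x = [6, 2]
P̄ = F·P·Fᵀ + Q = [21 6; 6 6]
y = z − H·x̄ = [0]
S = H·P̄·Hᵀ + R = [24]
K = P̄·Hᵀ·S⁻¹ = [-3/8; 1/4]
x' = x̄ + K·y = [6, 2]
P' = (I − K·H)·P̄ = [141/8 33/4; 33/4 9/2]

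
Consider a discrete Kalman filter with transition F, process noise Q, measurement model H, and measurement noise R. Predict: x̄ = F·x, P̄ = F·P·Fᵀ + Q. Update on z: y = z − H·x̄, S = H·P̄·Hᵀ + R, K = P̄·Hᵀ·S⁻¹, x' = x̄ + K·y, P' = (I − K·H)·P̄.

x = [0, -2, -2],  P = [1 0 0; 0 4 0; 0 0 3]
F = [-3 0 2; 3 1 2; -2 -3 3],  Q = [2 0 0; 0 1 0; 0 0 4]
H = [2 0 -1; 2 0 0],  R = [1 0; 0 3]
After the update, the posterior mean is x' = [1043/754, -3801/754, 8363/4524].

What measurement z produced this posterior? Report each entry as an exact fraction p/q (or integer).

x̄ = F·x = [-4, -6, 0]
P̄ = F·P·Fᵀ + Q = [23 3 24; 3 26 0; 24 0 71]
S = H·P̄·Hᵀ + R = [68 44; 44 95]
K = P̄·Hᵀ·S⁻¹ = [11/754 180/377; 51/754 12/377; -4297/4524 1069/1131]
x' − x̄ = [4059/754, 723/754, 8363/4524] = K·y
y = (KᵀK)⁻¹·Kᵀ·(x' − x̄) = [9, 11]
z = y + H·x̄ = [9, 11] + [-8, -8] = [1, 3]

z = [1, 3]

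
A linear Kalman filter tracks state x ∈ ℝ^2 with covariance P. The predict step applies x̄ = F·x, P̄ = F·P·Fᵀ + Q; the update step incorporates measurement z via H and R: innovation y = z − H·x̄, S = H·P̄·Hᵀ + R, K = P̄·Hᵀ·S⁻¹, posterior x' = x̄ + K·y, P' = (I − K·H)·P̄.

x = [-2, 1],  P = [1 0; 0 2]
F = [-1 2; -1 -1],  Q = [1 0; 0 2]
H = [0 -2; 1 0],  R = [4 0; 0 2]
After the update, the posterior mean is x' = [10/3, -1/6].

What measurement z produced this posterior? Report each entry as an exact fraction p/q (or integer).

z = [1, 3]

x̄ = F·x = [4, 1]
P̄ = F·P·Fᵀ + Q = [10 -3; -3 5]
S = H·P̄·Hᵀ + R = [24 6; 6 12]
K = P̄·Hᵀ·S⁻¹ = [1/21 17/21; -17/42 -1/21]
x' − x̄ = [-2/3, -7/6] = K·y
y = (KᵀK)⁻¹·Kᵀ·(x' − x̄) = [3, -1]
z = y + H·x̄ = [3, -1] + [-2, 4] = [1, 3]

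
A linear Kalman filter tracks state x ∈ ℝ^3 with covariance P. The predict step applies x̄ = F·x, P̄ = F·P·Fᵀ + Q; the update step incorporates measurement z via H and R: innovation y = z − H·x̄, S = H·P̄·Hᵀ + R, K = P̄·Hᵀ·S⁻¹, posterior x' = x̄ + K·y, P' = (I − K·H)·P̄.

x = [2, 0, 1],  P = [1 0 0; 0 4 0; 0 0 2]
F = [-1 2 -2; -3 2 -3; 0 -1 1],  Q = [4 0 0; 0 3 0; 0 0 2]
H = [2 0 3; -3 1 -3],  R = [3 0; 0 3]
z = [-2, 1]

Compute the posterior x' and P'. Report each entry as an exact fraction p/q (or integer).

x' = [-508/223, -4193/892, 261/446]
P' = [4143/223 4563/223 -2640/223; 4563/223 23457/892 -5559/446; -2640/223 -5559/446 1737/223]

x̄ = F·x = [-4, -9, 1]
P̄ = F·P·Fᵀ + Q = [29 31 -12; 31 46 -14; -12 -14 8]
y = z − H·x̄ = [3, 1]
S = H·P̄·Hᵀ + R = [47 -46; -46 64]
K = P̄·Hᵀ·S⁻¹ = [122/223 18/223; 525/446 685/892; -23/223 -47/446]
x' = x̄ + K·y = [-508/223, -4193/892, 261/446]
P' = (I − K·H)·P̄ = [4143/223 4563/223 -2640/223; 4563/223 23457/892 -5559/446; -2640/223 -5559/446 1737/223]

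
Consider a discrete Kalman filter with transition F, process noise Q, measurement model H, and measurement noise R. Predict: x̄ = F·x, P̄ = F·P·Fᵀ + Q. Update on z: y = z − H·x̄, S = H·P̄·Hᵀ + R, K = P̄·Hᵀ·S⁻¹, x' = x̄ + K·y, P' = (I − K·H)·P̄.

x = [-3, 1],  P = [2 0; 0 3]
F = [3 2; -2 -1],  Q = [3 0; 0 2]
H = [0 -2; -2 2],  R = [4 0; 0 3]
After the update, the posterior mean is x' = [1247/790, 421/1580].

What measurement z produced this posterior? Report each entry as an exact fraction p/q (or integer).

x̄ = F·x = [-7, 5]
P̄ = F·P·Fᵀ + Q = [33 -18; -18 13]
S = H·P̄·Hᵀ + R = [56 -124; -124 331]
K = P̄·Hᵀ·S⁻¹ = [-183/790 -156/395; -459/1580 31/395]
x' − x̄ = [6777/790, -7479/1580] = K·y
y = (KᵀK)⁻¹·Kᵀ·(x' − x̄) = [9, -27]
z = y + H·x̄ = [9, -27] + [-10, 24] = [-1, -3]

z = [-1, -3]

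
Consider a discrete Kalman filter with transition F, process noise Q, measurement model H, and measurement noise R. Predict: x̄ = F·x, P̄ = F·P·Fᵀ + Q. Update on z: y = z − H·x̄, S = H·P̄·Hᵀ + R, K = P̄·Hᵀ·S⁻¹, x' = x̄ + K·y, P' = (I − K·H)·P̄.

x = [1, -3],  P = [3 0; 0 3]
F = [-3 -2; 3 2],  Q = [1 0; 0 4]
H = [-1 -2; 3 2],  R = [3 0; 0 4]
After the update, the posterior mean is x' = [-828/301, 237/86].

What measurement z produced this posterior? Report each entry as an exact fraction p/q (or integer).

x̄ = F·x = [3, -3]
P̄ = F·P·Fᵀ + Q = [40 -39; -39 43]
S = H·P̄·Hᵀ + R = [59 20; 20 68]
K = P̄·Hᵀ·S⁻¹ = [436/903 859/1806; -92/129 -127/516]
x' − x̄ = [-1731/301, 495/86] = K·y
y = (KᵀK)⁻¹·Kᵀ·(x' − x̄) = [-6, -6]
z = y + H·x̄ = [-6, -6] + [3, 3] = [-3, -3]

z = [-3, -3]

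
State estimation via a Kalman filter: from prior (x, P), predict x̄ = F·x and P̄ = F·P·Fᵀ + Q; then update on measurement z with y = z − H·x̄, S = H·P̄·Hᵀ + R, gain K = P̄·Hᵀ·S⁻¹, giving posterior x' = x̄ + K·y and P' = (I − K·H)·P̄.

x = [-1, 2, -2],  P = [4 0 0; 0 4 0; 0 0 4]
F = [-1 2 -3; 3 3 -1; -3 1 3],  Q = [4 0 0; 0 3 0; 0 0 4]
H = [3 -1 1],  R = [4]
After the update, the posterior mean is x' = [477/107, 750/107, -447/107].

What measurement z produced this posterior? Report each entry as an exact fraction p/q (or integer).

z = [2]

x̄ = F·x = [11, 5, -1]
P̄ = F·P·Fᵀ + Q = [60 24 -16; 24 79 -36; -16 -36 80]
S = H·P̄·Hᵀ + R = [535]
K = P̄·Hᵀ·S⁻¹ = [28/107; -43/535; 68/535]
x' − x̄ = [-700/107, 215/107, -340/107] = K·y
y = (KᵀK)⁻¹·Kᵀ·(x' − x̄) = [-25]
z = y + H·x̄ = [-25] + [27] = [2]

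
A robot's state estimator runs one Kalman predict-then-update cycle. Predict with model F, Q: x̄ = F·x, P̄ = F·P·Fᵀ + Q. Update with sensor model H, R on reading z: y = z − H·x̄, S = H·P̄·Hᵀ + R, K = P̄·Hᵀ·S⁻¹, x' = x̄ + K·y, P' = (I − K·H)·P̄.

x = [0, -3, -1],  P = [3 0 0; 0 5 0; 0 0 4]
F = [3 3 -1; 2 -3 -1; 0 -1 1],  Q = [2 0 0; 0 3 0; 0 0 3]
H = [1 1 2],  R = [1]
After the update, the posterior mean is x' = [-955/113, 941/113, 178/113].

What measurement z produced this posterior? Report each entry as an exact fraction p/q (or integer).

x̄ = F·x = [-8, 10, 2]
P̄ = F·P·Fᵀ + Q = [78 -23 -19; -23 64 11; -19 11 12]
S = H·P̄·Hᵀ + R = [113]
K = P̄·Hᵀ·S⁻¹ = [17/113; 63/113; 16/113]
x' − x̄ = [-51/113, -189/113, -48/113] = K·y
y = (KᵀK)⁻¹·Kᵀ·(x' − x̄) = [-3]
z = y + H·x̄ = [-3] + [6] = [3]

z = [3]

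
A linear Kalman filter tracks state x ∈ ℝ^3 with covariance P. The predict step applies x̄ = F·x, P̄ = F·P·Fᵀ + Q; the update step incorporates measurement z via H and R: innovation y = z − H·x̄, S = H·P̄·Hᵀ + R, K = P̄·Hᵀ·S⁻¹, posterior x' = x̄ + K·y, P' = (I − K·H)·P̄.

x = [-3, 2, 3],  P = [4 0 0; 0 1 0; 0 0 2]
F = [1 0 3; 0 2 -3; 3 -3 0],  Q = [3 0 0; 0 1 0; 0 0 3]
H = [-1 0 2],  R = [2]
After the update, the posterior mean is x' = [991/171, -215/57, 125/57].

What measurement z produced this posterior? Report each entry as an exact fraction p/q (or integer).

x̄ = F·x = [6, -5, -15]
P̄ = F·P·Fᵀ + Q = [25 -18 12; -18 23 -6; 12 -6 48]
S = H·P̄·Hᵀ + R = [171]
K = P̄·Hᵀ·S⁻¹ = [-1/171; 2/57; 28/57]
x' − x̄ = [-35/171, 70/57, 980/57] = K·y
y = (KᵀK)⁻¹·Kᵀ·(x' − x̄) = [35]
z = y + H·x̄ = [35] + [-36] = [-1]

z = [-1]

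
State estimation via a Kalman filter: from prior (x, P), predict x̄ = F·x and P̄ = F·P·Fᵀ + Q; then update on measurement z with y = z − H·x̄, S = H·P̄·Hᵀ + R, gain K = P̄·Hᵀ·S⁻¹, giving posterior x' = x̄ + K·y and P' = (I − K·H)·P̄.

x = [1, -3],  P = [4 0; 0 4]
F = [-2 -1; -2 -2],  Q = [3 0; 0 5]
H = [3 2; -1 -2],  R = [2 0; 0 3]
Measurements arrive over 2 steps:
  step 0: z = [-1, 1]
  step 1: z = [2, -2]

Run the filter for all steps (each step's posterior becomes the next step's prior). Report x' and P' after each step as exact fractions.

step 0: x' = [-3163/6869, 460/6869], P' = [5638/6869 -5906/6869; -5906/6869 8197/6869]
step 1: x' = [485422/2280599, 1740234/2280599], P' = [1778556/2280599 -1854366/2280599; -1854366/2280599 2585583/2280599]

step 0: x̄ = F·x = [1, 4]
step 0: P̄ = F·P·Fᵀ + Q = [23 24; 24 37]
step 0: y = z − H·x̄ = [-12, 10]
step 0: S = H·P̄·Hᵀ + R = [645 -409; -409 270]
step 0: K = P̄·Hᵀ·S⁻¹ = [2551/6869 2058/6869; -662/6869 -3496/6869]
step 0: x' = x̄ + K·y = [-3163/6869, 460/6869]
step 0: P' = (I − K·H)·P̄ = [5638/6869 -5906/6869; -5906/6869 8197/6869]
step 1: x̄ = F·x = [5866/6869, 5406/6869]
step 1: P̄ = F·P·Fᵀ + Q = [27732/6869 3510/6869; 3510/6869 42437/6869]
step 1: y = z − H·x̄ = [-14672/6869, 2940/6869]
step 1: S = H·P̄·Hᵀ + R = [475194/6869 -281024/6869; -281024/6869 232127/6869]
step 1: K = P̄·Hᵀ·S⁻¹ = [813468/2280599 643392/2280599; -195966/2280599 -1105600/2280599]
step 1: x' = x̄ + K·y = [485422/2280599, 1740234/2280599]
step 1: P' = (I − K·H)·P̄ = [1778556/2280599 -1854366/2280599; -1854366/2280599 2585583/2280599]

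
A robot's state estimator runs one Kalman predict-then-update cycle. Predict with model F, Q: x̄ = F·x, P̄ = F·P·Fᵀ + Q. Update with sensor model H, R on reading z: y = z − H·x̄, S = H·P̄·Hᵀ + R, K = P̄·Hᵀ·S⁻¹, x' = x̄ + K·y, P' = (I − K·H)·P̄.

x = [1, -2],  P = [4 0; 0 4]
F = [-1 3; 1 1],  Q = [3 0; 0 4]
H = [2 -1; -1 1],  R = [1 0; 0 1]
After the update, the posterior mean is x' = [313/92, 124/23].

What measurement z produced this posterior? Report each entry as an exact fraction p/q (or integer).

x̄ = F·x = [-7, -1]
P̄ = F·P·Fᵀ + Q = [43 8; 8 12]
S = H·P̄·Hᵀ + R = [153 -74; -74 40]
K = P̄·Hᵀ·S⁻¹ = [265/322 417/644; 114/161 227/161]
x' − x̄ = [957/92, 147/23] = K·y
y = (KᵀK)⁻¹·Kᵀ·(x' − x̄) = [15, -3]
z = y + H·x̄ = [15, -3] + [-13, 6] = [2, 3]

z = [2, 3]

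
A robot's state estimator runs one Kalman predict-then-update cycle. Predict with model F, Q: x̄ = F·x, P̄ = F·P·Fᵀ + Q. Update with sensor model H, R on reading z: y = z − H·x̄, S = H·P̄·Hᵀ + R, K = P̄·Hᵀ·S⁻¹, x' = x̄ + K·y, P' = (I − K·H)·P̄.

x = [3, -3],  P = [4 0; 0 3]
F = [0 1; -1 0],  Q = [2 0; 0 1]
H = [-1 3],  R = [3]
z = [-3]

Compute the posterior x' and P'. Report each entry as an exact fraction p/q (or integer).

x' = [-174/53, -114/53]
P' = [240/53 75/53; 75/53 40/53]

x̄ = F·x = [-3, -3]
P̄ = F·P·Fᵀ + Q = [5 0; 0 5]
y = z − H·x̄ = [3]
S = H·P̄·Hᵀ + R = [53]
K = P̄·Hᵀ·S⁻¹ = [-5/53; 15/53]
x' = x̄ + K·y = [-174/53, -114/53]
P' = (I − K·H)·P̄ = [240/53 75/53; 75/53 40/53]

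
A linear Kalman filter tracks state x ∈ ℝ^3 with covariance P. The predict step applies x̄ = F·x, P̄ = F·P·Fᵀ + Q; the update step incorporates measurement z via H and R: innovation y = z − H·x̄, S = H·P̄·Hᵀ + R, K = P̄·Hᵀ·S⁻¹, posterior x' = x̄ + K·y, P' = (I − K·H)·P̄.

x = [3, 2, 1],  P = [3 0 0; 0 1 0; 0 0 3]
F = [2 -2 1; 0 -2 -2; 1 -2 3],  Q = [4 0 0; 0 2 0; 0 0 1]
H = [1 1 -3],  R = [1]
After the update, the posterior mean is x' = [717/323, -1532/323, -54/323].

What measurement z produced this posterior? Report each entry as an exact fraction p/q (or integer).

x̄ = F·x = [3, -6, 2]
P̄ = F·P·Fᵀ + Q = [23 -2 19; -2 18 -14; 19 -14 35]
S = H·P̄·Hᵀ + R = [323]
K = P̄·Hᵀ·S⁻¹ = [-36/323; 58/323; -100/323]
x' − x̄ = [-252/323, 406/323, -700/323] = K·y
y = (KᵀK)⁻¹·Kᵀ·(x' − x̄) = [7]
z = y + H·x̄ = [7] + [-9] = [-2]

z = [-2]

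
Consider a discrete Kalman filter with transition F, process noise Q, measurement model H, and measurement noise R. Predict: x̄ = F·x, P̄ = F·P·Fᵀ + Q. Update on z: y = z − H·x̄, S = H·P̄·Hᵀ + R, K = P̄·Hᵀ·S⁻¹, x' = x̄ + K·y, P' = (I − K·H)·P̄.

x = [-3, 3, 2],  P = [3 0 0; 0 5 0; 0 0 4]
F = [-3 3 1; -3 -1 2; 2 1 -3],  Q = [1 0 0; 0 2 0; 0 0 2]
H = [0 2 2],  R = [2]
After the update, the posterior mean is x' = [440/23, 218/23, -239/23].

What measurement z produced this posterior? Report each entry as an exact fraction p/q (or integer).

z = [-2]

x̄ = F·x = [20, 10, -9]
P̄ = F·P·Fᵀ + Q = [77 20 -15; 20 50 -47; -15 -47 55]
S = H·P̄·Hᵀ + R = [46]
K = P̄·Hᵀ·S⁻¹ = [5/23; 3/23; 8/23]
x' − x̄ = [-20/23, -12/23, -32/23] = K·y
y = (KᵀK)⁻¹·Kᵀ·(x' − x̄) = [-4]
z = y + H·x̄ = [-4] + [2] = [-2]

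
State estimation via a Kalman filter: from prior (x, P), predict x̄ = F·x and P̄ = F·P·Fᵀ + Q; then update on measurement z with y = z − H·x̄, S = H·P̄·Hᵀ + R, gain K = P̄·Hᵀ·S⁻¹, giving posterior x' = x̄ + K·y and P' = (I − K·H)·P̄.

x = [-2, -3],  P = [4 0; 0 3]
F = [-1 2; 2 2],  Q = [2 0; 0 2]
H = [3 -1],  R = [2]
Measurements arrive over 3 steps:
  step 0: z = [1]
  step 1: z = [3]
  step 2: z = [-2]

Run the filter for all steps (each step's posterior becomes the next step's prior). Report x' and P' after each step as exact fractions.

step 0: x' = [-53/17, -877/85], P' = [56/17 158/17; 158/17 2388/85]
step 1: x' = [7183/7739, 770/7739], P' = [40108/7739 110370/7739; 110370/7739 316556/7739]
step 2: x' = [719424/911527, 3998683/911527], P' = [5267852/911527 14569314/911527; 14569314/911527 41812792/911527]

step 0: x̄ = F·x = [-4, -10]
step 0: P̄ = F·P·Fᵀ + Q = [18 4; 4 30]
step 0: y = z − H·x̄ = [3]
step 0: S = H·P̄·Hᵀ + R = [170]
step 0: K = P̄·Hᵀ·S⁻¹ = [5/17; -9/85]
step 0: x' = x̄ + K·y = [-53/17, -877/85]
step 0: P' = (I − K·H)·P̄ = [56/17 158/17; 158/17 2388/85]
step 1: x̄ = F·x = [-1489/85, -2284/85]
step 1: P̄ = F·P·Fᵀ + Q = [6842/85 10572/85; 10572/85 17162/85]
step 1: y = z − H·x̄ = [2438/85]
step 1: S = H·P̄·Hᵀ + R = [15478/85]
step 1: K = P̄·Hᵀ·S⁻¹ = [4977/7739; 7277/7739]
step 1: x' = x̄ + K·y = [7183/7739, 770/7739]
step 1: P' = (I − K·H)·P̄ = [40108/7739 110370/7739; 110370/7739 316556/7739]
step 2: x̄ = F·x = [-5643/7739, 15906/7739]
step 2: P̄ = F·P·Fᵀ + Q = [880330/7739 1406748/7739; 1406748/7739 2325094/7739]
step 2: y = z − H·x̄ = [17357/7739]
step 2: S = H·P̄·Hᵀ + R = [1823054/7739]
step 2: K = P̄·Hᵀ·S⁻¹ = [617121/911527; 947575/911527]
step 2: x' = x̄ + K·y = [719424/911527, 3998683/911527]
step 2: P' = (I − K·H)·P̄ = [5267852/911527 14569314/911527; 14569314/911527 41812792/911527]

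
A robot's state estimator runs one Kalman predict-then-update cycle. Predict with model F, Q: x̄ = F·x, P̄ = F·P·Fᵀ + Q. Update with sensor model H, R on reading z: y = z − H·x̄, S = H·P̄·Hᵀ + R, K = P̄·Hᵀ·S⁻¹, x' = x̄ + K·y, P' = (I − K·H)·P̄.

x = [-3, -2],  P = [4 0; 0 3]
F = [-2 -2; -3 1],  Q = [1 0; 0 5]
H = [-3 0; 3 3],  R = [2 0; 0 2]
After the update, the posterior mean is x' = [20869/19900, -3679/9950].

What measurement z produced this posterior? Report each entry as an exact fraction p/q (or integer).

z = [-3, 2]

x̄ = F·x = [10, 7]
P̄ = F·P·Fᵀ + Q = [29 18; 18 44]
S = H·P̄·Hᵀ + R = [263 -423; -423 983]
K = P̄·Hᵀ·S⁻¹ = [-12939/39800 141/39800; 6399/19900 6519/19900]
x' − x̄ = [-178131/19900, -73329/9950] = K·y
y = (KᵀK)⁻¹·Kᵀ·(x' − x̄) = [27, -49]
z = y + H·x̄ = [27, -49] + [-30, 51] = [-3, 2]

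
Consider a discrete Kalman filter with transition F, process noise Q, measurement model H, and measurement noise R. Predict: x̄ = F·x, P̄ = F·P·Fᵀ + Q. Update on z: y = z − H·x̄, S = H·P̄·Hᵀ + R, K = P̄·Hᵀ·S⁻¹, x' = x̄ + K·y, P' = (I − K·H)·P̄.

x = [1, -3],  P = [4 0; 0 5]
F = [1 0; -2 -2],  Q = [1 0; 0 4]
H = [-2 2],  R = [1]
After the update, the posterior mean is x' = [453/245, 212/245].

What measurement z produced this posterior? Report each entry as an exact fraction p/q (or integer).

x̄ = F·x = [1, 4]
P̄ = F·P·Fᵀ + Q = [5 -8; -8 40]
S = H·P̄·Hᵀ + R = [245]
K = P̄·Hᵀ·S⁻¹ = [-26/245; 96/245]
x' − x̄ = [208/245, -768/245] = K·y
y = (KᵀK)⁻¹·Kᵀ·(x' − x̄) = [-8]
z = y + H·x̄ = [-8] + [6] = [-2]

z = [-2]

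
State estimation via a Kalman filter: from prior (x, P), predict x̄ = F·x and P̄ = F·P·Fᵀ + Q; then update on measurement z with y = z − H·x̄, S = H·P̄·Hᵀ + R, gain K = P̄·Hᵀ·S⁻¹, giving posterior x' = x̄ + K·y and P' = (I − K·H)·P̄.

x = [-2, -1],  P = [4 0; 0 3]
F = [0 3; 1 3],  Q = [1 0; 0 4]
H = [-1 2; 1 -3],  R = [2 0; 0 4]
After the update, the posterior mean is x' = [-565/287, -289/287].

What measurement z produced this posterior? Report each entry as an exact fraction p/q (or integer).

x̄ = F·x = [-3, -5]
P̄ = F·P·Fᵀ + Q = [28 27; 27 35]
S = H·P̄·Hᵀ + R = [62 -103; -103 185]
K = P̄·Hᵀ·S⁻¹ = [-649/861 -608/861; -79/861 -407/861]
x' − x̄ = [296/287, 1146/287] = K·y
y = (KᵀK)⁻¹·Kᵀ·(x' − x̄) = [8, -10]
z = y + H·x̄ = [8, -10] + [-7, 12] = [1, 2]

z = [1, 2]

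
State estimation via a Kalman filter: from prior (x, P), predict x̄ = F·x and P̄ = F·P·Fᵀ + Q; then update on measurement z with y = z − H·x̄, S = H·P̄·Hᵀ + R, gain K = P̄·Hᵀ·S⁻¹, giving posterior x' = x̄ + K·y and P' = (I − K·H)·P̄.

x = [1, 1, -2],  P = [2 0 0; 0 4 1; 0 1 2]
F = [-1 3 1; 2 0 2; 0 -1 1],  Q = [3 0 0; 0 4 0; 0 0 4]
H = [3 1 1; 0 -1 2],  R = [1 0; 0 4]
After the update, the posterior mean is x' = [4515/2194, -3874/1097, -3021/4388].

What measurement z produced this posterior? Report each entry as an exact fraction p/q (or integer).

z = [2, 3]

x̄ = F·x = [0, -2, -3]
P̄ = F·P·Fᵀ + Q = [49 6 -8; 6 20 2; -8 2 8]
S = H·P̄·Hᵀ + R = [462 -68; -68 48]
K = P̄·Hᵀ·S⁻¹ = [683/2194 -19/1097; 52/1097 -292/1097; 35/2194 1379/4388]
x' − x̄ = [4515/2194, -1680/1097, 10143/4388] = K·y
y = (KᵀK)⁻¹·Kᵀ·(x' − x̄) = [7, 7]
z = y + H·x̄ = [7, 7] + [-5, -4] = [2, 3]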